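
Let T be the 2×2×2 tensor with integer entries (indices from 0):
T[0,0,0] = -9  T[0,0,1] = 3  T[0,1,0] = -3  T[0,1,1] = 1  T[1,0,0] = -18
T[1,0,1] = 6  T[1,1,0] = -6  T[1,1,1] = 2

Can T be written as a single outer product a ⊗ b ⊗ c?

Yes

The mode-1 fibre T[:,0,0] = [-9, -18] gives a = [1, 2] (primitive direction); the mode-2 fibre T[0,:,0] = [-9, -3] gives b = [3, 1]; then c[k] = T[0,0,k] / (a[0]·b[0]) = [-9, 3] / 3 = [-3, 1].
Expanding [1, 2] ⊗ [3, 1] ⊗ [-3, 1] reproduces all 8 entries of T, so T = [1, 2] ⊗ [3, 1] ⊗ [-3, 1] and rank(T) ≤ 1.
Equivalently every frontal slice T[:,:,k] is c[k] times the rank-1 matrix [1, 2] ⊗ [3, 1]. So T has rank 1 (it is nonzero).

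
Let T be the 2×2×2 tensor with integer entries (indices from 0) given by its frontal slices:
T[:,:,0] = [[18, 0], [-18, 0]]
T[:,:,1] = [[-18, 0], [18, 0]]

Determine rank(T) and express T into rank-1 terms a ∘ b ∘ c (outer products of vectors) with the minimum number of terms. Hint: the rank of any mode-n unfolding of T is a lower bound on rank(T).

Lower bound: T ≠ 0 (e.g. T[0,0,0] = 18), so rank(T) ≥ 1.
Upper bound: if T = a ∘ b ∘ c then every fibre of T is a multiple of the corresponding factor, so read the factors off the fibres through the nonzero entry T[0,0,0] = 18.
The mode-1 fibre T[:,0,0] = [18, -18] gives a = [1, -1] (primitive direction); the mode-2 fibre T[0,:,0] = [18, 0] gives b = [1, 0]; then c[k] = T[0,0,k] / (a[0]·b[0]) = [18, -18] / 1 = [18, -18].
Expanding [1, -1] ∘ [1, 0] ∘ [18, -18] reproduces all 8 entries of T, so T = [1, -1] ∘ [1, 0] ∘ [18, -18] and rank(T) ≤ 1.
These bounds meet, so rank(T) = 1.
Check entry T[0,1,1] = 0: (1)·(0)·(-18) = 0.

rank(T) = 1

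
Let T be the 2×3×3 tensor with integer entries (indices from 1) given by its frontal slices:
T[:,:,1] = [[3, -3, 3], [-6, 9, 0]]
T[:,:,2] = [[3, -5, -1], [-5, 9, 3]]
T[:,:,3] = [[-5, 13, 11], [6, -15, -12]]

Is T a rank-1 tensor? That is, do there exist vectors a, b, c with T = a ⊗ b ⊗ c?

No

The mode-3 unfolding of T (rows indexed by k, columns by (i,j) = (1,1), (1,2), (1,3), (2,1), (2,2), (2,3)) is [[3, -3, 3, -6, 9, 0], [3, -5, -1, -5, 9, 3], [-5, 13, 11, 6, -15, -12]].
There the 2×2 minor on rows k ∈ {1, 2}, columns (i,j) ∈ {(1,1), (1,2)} is det [[3, -3], [3, -5]] = -6 ≠ 0, so this unfolding has rank ≥ 2; CP rank is at least every unfolding rank, so rank(T) ≥ 2.
In particular rank(T) ≥ 2 > 1, so T is not rank-1.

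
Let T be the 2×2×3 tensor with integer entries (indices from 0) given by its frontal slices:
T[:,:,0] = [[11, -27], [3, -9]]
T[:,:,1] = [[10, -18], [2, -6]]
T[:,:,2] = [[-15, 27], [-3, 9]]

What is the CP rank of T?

Lower bound: the mode-1 unfolding of T (rows indexed by i, columns by (j,k) = (0,0), (0,1), (0,2), (1,0), (1,1), (1,2)) is [[11, 10, -15, -27, -18, 27], [3, 2, -3, -9, -6, 9]].
There the 2×2 minor on rows i ∈ {0, 1}, columns (j,k) ∈ {(0,0), (0,1)} is det [[11, 10], [3, 2]] = -8 ≠ 0, so this unfolding has rank ≥ 2; CP rank is at least every unfolding rank, so rank(T) ≥ 2. (This is only a lower bound: in general the CP rank may exceed every unfolding rank, so we still need to exhibit 2 rank-1 terms summing to T.)
Upper bound — finding two terms. Write S_k = T[:,:,k] for the frontal slices: S₀ = [[11, -27], [3, -9]], S₁ = [[10, -18], [2, -6]], S₂ = [[-15, 27], [-3, 9]].
If T = a₁ ⊗ b₁ ⊗ c₁ + a₂ ⊗ b₂ ⊗ c₂ then each S_k = c₁[k]·a₁b₁ᵀ + c₂[k]·a₂b₂ᵀ. S₀ and S₁ are linearly independent, so a₁b₁ᵀ and a₂b₂ᵀ must span the same plane of matrices: they are the rank-1 matrices of the form x·S₀ + y·S₁.
det(x·S₀ + y·S₁) is −18·x² − 48·xy − 24·y² = (-6)·(x + 2·y)(3·x + 2·y), vanishing at (x:y) = (2:-1) and (2:-3).
M₁ = 2·S₀ − S₁ = [[12, -36], [4, -12]] = 4·[3, 1][1, -3]ᵀ and M₂ = 2·S₀ − 3·S₁ = [[-8, 0], [0, 0]] = (-8)·[1, 0][1, 0]ᵀ, so take a₁ = [3, 1], b₁ = [1, -3], a₂ = [1, 0], b₂ = [1, 0].
Each slice is an integer combination of E₁ = a₁b₁ᵀ and E₂ = a₂b₂ᵀ: S₀ = 3·E₁ + 2·E₂, S₁ = 2·E₁ + 4·E₂, S₂ = −3·E₁ − 6·E₂; reading off coefficients, c₁ = [3, 2, -3] and c₂ = [2, 4, -6].
Hence T = [3, 1] ⊗ [1, -3] ⊗ [3, 2, -3] + [1, 0] ⊗ [1, 0] ⊗ [2, 4, -6], so rank(T) ≤ 2.
These bounds meet, so rank(T) = 2.

2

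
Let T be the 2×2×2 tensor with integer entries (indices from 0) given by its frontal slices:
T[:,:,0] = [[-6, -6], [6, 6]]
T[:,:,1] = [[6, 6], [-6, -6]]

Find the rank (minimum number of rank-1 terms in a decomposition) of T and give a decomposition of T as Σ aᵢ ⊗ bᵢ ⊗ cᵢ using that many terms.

rank(T) = 1

Lower bound: T ≠ 0 (e.g. T[0,0,0] = -6), so rank(T) ≥ 1.
Upper bound: the mode-1 fibre T[:,0,0] = [-6, 6] gives a = (1, -1) (primitive direction); the mode-2 fibre T[0,:,0] = [-6, -6] gives b = (1, 1); then c[k] = T[0,0,k] / (a[0]·b[0]) = [-6, 6] / 1 = (-6, 6).
Expanding (1, -1) ⊗ (1, 1) ⊗ (-6, 6) reproduces all 8 entries of T, so T = (1, -1) ⊗ (1, 1) ⊗ (-6, 6) and rank(T) ≤ 1.
These bounds meet, so rank(T) = 1.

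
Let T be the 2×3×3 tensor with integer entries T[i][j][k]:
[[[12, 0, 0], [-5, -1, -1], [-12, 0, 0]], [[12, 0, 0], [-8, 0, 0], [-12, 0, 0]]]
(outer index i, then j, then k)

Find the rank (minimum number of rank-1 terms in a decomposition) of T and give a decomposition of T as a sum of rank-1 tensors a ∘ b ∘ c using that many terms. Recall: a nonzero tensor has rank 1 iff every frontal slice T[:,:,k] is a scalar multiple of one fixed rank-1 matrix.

rank(T) = 2

Lower bound: the mode-3 unfolding of T (rows indexed by k, columns by (i,j) = (0,0), (0,1), (0,2), (1,0), (1,1), (1,2)) is [[12, -5, -12, 12, -8, -12], [0, -1, 0, 0, 0, 0], [0, -1, 0, 0, 0, 0]].
There the 2×2 minor on rows k ∈ {0, 1}, columns (i,j) ∈ {(0,0), (0,1)} is det [[12, -5], [0, -1]] = -12 ≠ 0, so this unfolding has rank ≥ 2; CP rank is at least every unfolding rank, so rank(T) ≥ 2. (Flattening ranks never certify an upper bound on CP rank; for that we must actually write T with 2 rank-1 terms.)
Upper bound — finding two terms. Write S_k = T[:,:,k] for the frontal slices: S₀ = [[12, -5, -12], [12, -8, -12]], S₁ = [[0, -1, 0], [0, 0, 0]], S₂ = [[0, -1, 0], [0, 0, 0]].
If T = a₁ ∘ b₁ ∘ c₁ + a₂ ∘ b₂ ∘ c₂ then each S_k = c₁[k]·a₁b₁ᵀ + c₂[k]·a₂b₂ᵀ. S₀ and S₁ are linearly independent, so a₁b₁ᵀ and a₂b₂ᵀ must span the same plane of matrices: they are the rank-1 matrices of the form x·S₀ + y·S₁.
The 2×2 minor of x·S₀ + y·S₁ on rows {0,1}, columns {0,1} is −36·x² + 12·xy = (-12)·(3·x − y)(x), vanishing at (x:y) = (1:3) and (0:1).
M₁ = S₀ + 3·S₁ = [[12, -8, -12], [12, -8, -12]] = 4·[1, 1][3, -2, -3]ᵀ and M₂ = S₁ = [[0, -1, 0], [0, 0, 0]] = −[1, 0][0, 1, 0]ᵀ, so take a₁ = [1, 1], b₁ = [3, -2, -3], a₂ = [1, 0], b₂ = [0, 1, 0].
Each slice is an integer combination of E₁ = a₁b₁ᵀ and E₂ = a₂b₂ᵀ: S₀ = 4·E₁ + 3·E₂, S₁ = −E₂, S₂ = −E₂; reading off coefficients, c₁ = [4, 0, 0] and c₂ = [3, -1, -1].
Hence T = [1, 1] ∘ [3, -2, -3] ∘ [4, 0, 0] + [1, 0] ∘ [0, 1, 0] ∘ [3, -1, -1], so rank(T) ≤ 2.
These bounds meet, so rank(T) = 2.
Check entry T[1,1,1] = 0: (1)·(-2)·(0) + (0)·(1)·(-1) = 0.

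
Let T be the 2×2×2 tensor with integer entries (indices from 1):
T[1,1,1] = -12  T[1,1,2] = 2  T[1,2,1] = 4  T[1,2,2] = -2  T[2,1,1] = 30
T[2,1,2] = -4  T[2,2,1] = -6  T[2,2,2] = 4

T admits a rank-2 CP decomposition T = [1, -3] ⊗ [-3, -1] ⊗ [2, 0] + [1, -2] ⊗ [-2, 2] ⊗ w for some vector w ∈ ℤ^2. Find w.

w = [3, -1]

Subtract the known terms from T to get the rank-1 residual R = [1, -2] ⊗ [-2, 2] ⊗ w, so R[i,j,k] = a[i]·b[j]·w[k]. Pick indices with nonzero a[1]·b[1] = (1)·(-2) = -2. Only the fibre through (1,1,·) is needed: R[1,1,:] = T[1,1,:] − Σₗ aₗ[1]bₗ[1]cₗ = [-12, 2] − (1)·(-3)·[2, 0] = [-6, 2]. Then w[k] = R[1,1,k] / -2 for each k, giving w = [-6, 2] / -2 = [3, -1].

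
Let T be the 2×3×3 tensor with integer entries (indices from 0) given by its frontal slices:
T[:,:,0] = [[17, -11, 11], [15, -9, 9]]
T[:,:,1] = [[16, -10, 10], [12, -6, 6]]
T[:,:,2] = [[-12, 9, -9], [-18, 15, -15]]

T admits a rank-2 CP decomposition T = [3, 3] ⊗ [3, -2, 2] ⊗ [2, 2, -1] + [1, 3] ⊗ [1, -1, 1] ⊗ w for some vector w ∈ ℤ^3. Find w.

w = [-1, -2, -3]

Subtract the known terms from T to get the rank-1 residual R = [1, 3] ⊗ [1, -1, 1] ⊗ w, so R[i,j,k] = a[i]·b[j]·w[k]. Pick indices with nonzero a[0]·b[0] = (1)·(1) = 1. Only the fibre through (0,0,·) is needed: R[0,0,:] = T[0,0,:] − Σₗ aₗ[0]bₗ[0]cₗ = [17, 16, -12] − (3)·(3)·[2, 2, -1] = [-1, -2, -3]. Then w[k] = R[0,0,k] / 1 for each k, giving w = [-1, -2, -3] / 1 = [-1, -2, -3].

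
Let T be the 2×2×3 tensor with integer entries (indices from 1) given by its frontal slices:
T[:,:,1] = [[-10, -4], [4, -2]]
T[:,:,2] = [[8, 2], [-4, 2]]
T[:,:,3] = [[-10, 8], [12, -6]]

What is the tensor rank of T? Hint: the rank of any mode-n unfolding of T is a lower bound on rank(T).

2

Lower bound: the mode-3 unfolding of T (rows indexed by k, columns by (i,j) = (1,1), (1,2), (2,1), (2,2)) is [[-10, -4, 4, -2], [8, 2, -4, 2], [-10, 8, 12, -6]].
There the 2×2 minor on rows k ∈ {1, 2}, columns (i,j) ∈ {(1,1), (1,2)} is det [[-10, -4], [8, 2]] = 12 ≠ 0, so this unfolding has rank ≥ 2; CP rank is at least every unfolding rank, so rank(T) ≥ 2. (Flattening ranks never certify an upper bound on CP rank; for that we must actually write T with 2 rank-1 terms.)
Upper bound — finding two terms. Write S_k = T[:,:,k] for the frontal slices: S₁ = [[-10, -4], [4, -2]], S₂ = [[8, 2], [-4, 2]], S₃ = [[-10, 8], [12, -6]].
If T = a₁ (x) b₁ (x) c₁ + a₂ (x) b₂ (x) c₂ then each S_k = c₁[k]·a₁b₁ᵀ + c₂[k]·a₂b₂ᵀ. S₁ and S₂ are linearly independent, so a₁b₁ᵀ and a₂b₂ᵀ must span the same plane of matrices: they are the rank-1 matrices of the form x·S₁ + y·S₂.
det(x·S₁ + y·S₂) is 36·x² − 60·xy + 24·y² = 12·(3·x − 2·y)(x − y), vanishing at (x:y) = (2:3) and (1:1).
M₁ = 2·S₁ + 3·S₂ = [[4, -2], [-4, 2]] = 2·[1, -1][2, -1]ᵀ and M₂ = S₁ + S₂ = [[-2, -2], [0, 0]] = (-2)·[1, 0][1, 1]ᵀ, so take a₁ = [1, -1], b₁ = [2, -1], a₂ = [1, 0], b₂ = [1, 1].
Each slice is an integer combination of E₁ = a₁b₁ᵀ and E₂ = a₂b₂ᵀ: S₁ = −2·E₁ − 6·E₂, S₂ = 2·E₁ + 4·E₂, S₃ = −6·E₁ + 2·E₂; reading off coefficients, c₁ = [-2, 2, -6] and c₂ = [-6, 4, 2].
Hence T = [1, -1] (x) [2, -1] (x) [-2, 2, -6] + [1, 0] (x) [1, 1] (x) [-6, 4, 2], so rank(T) ≤ 2.
These bounds meet, so rank(T) = 2.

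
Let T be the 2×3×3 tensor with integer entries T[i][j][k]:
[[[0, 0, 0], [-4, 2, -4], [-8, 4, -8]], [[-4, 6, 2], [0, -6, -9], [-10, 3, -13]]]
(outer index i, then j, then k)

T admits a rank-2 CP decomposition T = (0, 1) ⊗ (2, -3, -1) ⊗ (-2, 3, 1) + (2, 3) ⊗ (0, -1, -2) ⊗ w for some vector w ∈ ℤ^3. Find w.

Subtract the known terms from T to get the rank-1 residual R = (2, 3) ⊗ (0, -1, -2) ⊗ w, so R[i,j,k] = a[i]·b[j]·w[k]. Pick indices with nonzero a[0]·b[1] = (2)·(-1) = -2. Only the fibre through (0,1,·) is needed: R[0,1,:] = T[0,1,:] − Σₗ aₗ[0]bₗ[1]cₗ = [-4, 2, -4] − (0)·(-3)·(-2, 3, 1) = [-4, 2, -4]. Then w[k] = R[0,1,k] / -2 for each k, giving w = [-4, 2, -4] / -2 = (2, -1, 2).

w = (2, -1, 2)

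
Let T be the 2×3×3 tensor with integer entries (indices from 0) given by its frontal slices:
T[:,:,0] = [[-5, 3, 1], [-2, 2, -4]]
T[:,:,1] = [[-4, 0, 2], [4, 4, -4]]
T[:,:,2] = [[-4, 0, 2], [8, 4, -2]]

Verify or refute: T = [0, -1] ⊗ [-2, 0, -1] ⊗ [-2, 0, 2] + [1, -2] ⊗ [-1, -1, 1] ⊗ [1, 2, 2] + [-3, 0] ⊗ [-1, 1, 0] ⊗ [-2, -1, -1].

No

Reconstruct entry (0,0,0) from the claimed factors: Σₗ aₗ[0]bₗ[0]cₗ[0] = (0)·(-2)·(-2) + (1)·(-1)·(1) + (-3)·(-1)·(-2) = -7, but T[0,0,0] = -5. The claim is false.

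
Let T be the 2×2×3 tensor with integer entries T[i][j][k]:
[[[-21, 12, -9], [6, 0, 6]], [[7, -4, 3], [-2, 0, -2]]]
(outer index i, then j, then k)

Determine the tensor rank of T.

2

Lower bound: the mode-3 unfolding of T (rows indexed by k, columns by (i,j) = (0,0), (0,1), (1,0), (1,1)) is [[-21, 6, 7, -2], [12, 0, -4, 0], [-9, 6, 3, -2]].
There the 2×2 minor on rows k ∈ {0, 1}, columns (i,j) ∈ {(0,0), (0,1)} is det [[-21, 6], [12, 0]] = -72 ≠ 0, so this unfolding has rank ≥ 2; CP rank is at least every unfolding rank, so rank(T) ≥ 2. (Flattening ranks never certify an upper bound on CP rank; for that we must actually write T with 2 rank-1 terms.)
Upper bound — finding two terms. Every mode-1 slice of T is a multiple of one matrix: T[i,:,:] = a[i]·M with a = (3, -1) and M = [[-7, 4, -3], [2, 0, 2]] (rows indexed by j, columns by k). So it suffices to write M as a sum of two rank-1 matrices.
Splitting M by its rows (j = 0, 1), M = (1, 0)(-7, 4, -3)ᵀ + (0, 1)(2, 0, 2)ᵀ.
Hence T = (3, -1) ∘ (1, 0) ∘ (-7, 4, -3) + (3, -1) ∘ (0, 1) ∘ (2, 0, 2), so rank(T) ≤ 2.
These bounds meet, so rank(T) = 2.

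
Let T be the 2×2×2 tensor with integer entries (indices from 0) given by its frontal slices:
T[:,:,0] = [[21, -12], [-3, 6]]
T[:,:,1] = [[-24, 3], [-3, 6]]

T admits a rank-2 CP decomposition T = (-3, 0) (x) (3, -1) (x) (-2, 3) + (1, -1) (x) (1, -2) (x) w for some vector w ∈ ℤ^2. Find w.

w = (3, 3)

Subtract the known terms from T to get the rank-1 residual R = (1, -1) (x) (1, -2) (x) w, so R[i,j,k] = a[i]·b[j]·w[k]. Pick indices with nonzero a[0]·b[0] = (1)·(1) = 1. Only the fibre through (0,0,·) is needed: R[0,0,:] = T[0,0,:] − Σₗ aₗ[0]bₗ[0]cₗ = [21, -24] − (-3)·(3)·(-2, 3) = [3, 3]. Then w[k] = R[0,0,k] / 1 for each k, giving w = [3, 3] / 1 = (3, 3).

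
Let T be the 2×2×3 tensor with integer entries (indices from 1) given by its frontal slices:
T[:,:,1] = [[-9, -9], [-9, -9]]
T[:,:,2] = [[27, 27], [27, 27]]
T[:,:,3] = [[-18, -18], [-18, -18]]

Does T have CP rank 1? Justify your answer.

Yes

If T = a ⊗ b ⊗ c then every fibre of T is a multiple of the corresponding factor, so read the factors off the fibres through the nonzero entry T[1,1,1] = -9.
The mode-1 fibre T[:,1,1] = [-9, -9] gives a = [1, 1] (primitive direction); the mode-2 fibre T[1,:,1] = [-9, -9] gives b = [1, 1]; then c[k] = T[1,1,k] / (a[1]·b[1]) = [-9, 27, -18] / 1 = [-9, 27, -18].
Expanding [1, 1] ⊗ [1, 1] ⊗ [-9, 27, -18] reproduces all 12 entries of T, so T = [1, 1] ⊗ [1, 1] ⊗ [-9, 27, -18] and rank(T) ≤ 1.
Equivalently every frontal slice T[:,:,k] is c[k] times the rank-1 matrix [1, 1] ⊗ [1, 1]. So T has rank 1 (it is nonzero).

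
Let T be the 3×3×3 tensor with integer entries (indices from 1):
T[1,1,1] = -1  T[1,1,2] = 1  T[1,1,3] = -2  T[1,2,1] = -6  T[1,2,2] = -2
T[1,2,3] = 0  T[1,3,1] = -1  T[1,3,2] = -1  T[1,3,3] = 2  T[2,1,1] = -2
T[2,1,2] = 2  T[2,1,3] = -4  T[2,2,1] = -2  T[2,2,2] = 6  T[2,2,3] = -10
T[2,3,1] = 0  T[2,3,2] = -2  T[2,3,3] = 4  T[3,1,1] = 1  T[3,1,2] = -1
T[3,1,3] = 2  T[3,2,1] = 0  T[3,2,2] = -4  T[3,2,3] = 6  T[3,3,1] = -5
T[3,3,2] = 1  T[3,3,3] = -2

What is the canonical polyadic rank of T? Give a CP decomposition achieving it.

Lower bound: in the mode-3 unfolding of T (rows indexed by k, columns by (i,j)) the 3×3 minor on rows k ∈ {1, 2, 3}, columns (i,j) ∈ {(1,1), (1,2), (1,3)} is det [[-1, -6, -1], [1, -2, -1], [-2, 0, 2]] = 8 ≠ 0, so that unfolding has rank ≥ 3 and hence rank(T) ≥ 3 (CP rank is at least every unfolding rank, though it can be larger).
Upper bound: T is a sum of 3 rank-1 terms, T = [1, 1, 2] ⊗ [0, 0, 1] ⊗ [-2, 0, 0] + [1, 2, -1] ⊗ [1, 2, -1] ⊗ [-1, 1, -2] + [2, -1, 1] ⊗ [0, 1, 0] ⊗ [-2, -2, 2] (written with every a and b primitive with positive leading entry and the scale carried by c; CP decompositions are not unique, and this one is verified by expanding entrywise), so rank(T) ≤ 3.
These bounds meet, so rank(T) = 3.

rank(T) = 3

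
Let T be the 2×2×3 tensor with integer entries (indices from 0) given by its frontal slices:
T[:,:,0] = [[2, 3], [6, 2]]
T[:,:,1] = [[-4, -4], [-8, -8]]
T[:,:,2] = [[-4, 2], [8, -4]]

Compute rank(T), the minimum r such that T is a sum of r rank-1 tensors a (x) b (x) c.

3

Lower bound: in the mode-3 unfolding of T (rows indexed by k, columns by (i,j)) the 3×3 minor on rows k ∈ {0, 1, 2}, columns (i,j) ∈ {(0,0), (0,1), (1,0)} is det [[2, 3, 6], [-4, -4, -8], [-4, 2, 8]] = 16 ≠ 0, so that unfolding has rank ≥ 3 and hence rank(T) ≥ 3 (CP rank is at least every unfolding rank, though it can be larger).
Upper bound: T is a sum of 3 rank-1 terms, T = (1, -2) (x) (2, -1) (x) (-1, 0, -2) + (1, -1) (x) (1, 0) (x) (2, 0, 0) + (1, 2) (x) (1, 1) (x) (2, -4, 0) (written with every a and b primitive with positive leading entry and the scale carried by c; CP decompositions are not unique, and this one is verified by expanding entrywise), so rank(T) ≤ 3.
These bounds meet, so rank(T) = 3.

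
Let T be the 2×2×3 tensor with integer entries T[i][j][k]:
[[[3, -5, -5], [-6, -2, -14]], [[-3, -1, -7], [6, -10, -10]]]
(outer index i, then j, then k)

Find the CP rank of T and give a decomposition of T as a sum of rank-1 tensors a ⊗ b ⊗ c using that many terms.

rank(T) = 2

Lower bound: the mode-1 unfolding of T (rows indexed by i, columns by (j,k) = (0,0), (0,1), (0,2), (1,0), (1,1), (1,2)) is [[3, -5, -5, -6, -2, -14], [-3, -1, -7, 6, -10, -10]].
There the 2×2 minor on rows i ∈ {0, 1}, columns (j,k) ∈ {(0,0), (0,1)} is det [[3, -5], [-3, -1]] = -18 ≠ 0, so this unfolding has rank ≥ 2; CP rank is at least every unfolding rank, so rank(T) ≥ 2. (This is only a lower bound: in general the CP rank may exceed every unfolding rank, so we still need to exhibit 2 rank-1 terms summing to T.)
Upper bound — finding two terms. Write S_k = T[:,:,k] for the frontal slices: S₀ = [[3, -6], [-3, 6]], S₁ = [[-5, -2], [-1, -10]], S₂ = [[-5, -14], [-7, -10]].
If T = a₁ ⊗ b₁ ⊗ c₁ + a₂ ⊗ b₂ ⊗ c₂ then each S_k = c₁[k]·a₁b₁ᵀ + c₂[k]·a₂b₂ᵀ. S₀ and S₁ are linearly independent, so a₁b₁ᵀ and a₂b₂ᵀ must span the same plane of matrices: they are the rank-1 matrices of the form x·S₀ + y·S₁.
det(x·S₀ + y·S₁) is −72·xy + 48·y² = (-24)·(3·x − 2·y)(y), vanishing at (x:y) = (2:3) and (1:0).
M₁ = 2·S₀ + 3·S₁ = [[-9, -18], [-9, -18]] = (-9)·[1, 1][1, 2]ᵀ and M₂ = S₀ = [[3, -6], [-3, 6]] = 3·[1, -1][1, -2]ᵀ, so take a₁ = [1, 1], b₁ = [1, 2], a₂ = [1, -1], b₂ = [1, -2].
Each slice is an integer combination of E₁ = a₁b₁ᵀ and E₂ = a₂b₂ᵀ: S₀ = 3·E₂, S₁ = −3·E₁ − 2·E₂, S₂ = −6·E₁ + E₂; reading off coefficients, c₁ = [0, -3, -6] and c₂ = [3, -2, 1].
Hence T = [1, 1] ⊗ [1, 2] ⊗ [0, -3, -6] + [1, -1] ⊗ [1, -2] ⊗ [3, -2, 1], so rank(T) ≤ 2.
These bounds meet, so rank(T) = 2.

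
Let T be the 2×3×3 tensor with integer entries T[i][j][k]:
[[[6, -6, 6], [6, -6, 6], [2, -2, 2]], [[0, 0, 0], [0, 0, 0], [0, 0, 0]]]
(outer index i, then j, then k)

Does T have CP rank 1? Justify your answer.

Yes

If T = a ⊗ b ⊗ c then every fibre of T is a multiple of the corresponding factor, so read the factors off the fibres through the nonzero entry T[0,0,0] = 6.
The mode-1 fibre T[:,0,0] = [6, 0] gives a = (1, 0) (primitive direction); the mode-2 fibre T[0,:,0] = [6, 6, 2] gives b = (3, 3, 1); then c[k] = T[0,0,k] / (a[0]·b[0]) = [6, -6, 6] / 3 = (2, -2, 2).
Expanding (1, 0) ⊗ (3, 3, 1) ⊗ (2, -2, 2) reproduces all 18 entries of T, so T = (1, 0) ⊗ (3, 3, 1) ⊗ (2, -2, 2) and rank(T) ≤ 1.
Equivalently every frontal slice T[:,:,k] is c[k] times the rank-1 matrix (1, 0) ⊗ (3, 3, 1). So T has rank 1 (it is nonzero).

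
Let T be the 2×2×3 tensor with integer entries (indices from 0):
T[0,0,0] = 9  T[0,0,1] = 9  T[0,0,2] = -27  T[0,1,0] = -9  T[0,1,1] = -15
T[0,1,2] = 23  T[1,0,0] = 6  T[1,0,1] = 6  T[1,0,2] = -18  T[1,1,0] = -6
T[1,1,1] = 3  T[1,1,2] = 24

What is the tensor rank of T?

2

Lower bound: the mode-1 unfolding of T (rows indexed by i, columns by (j,k) = (0,0), (0,1), (0,2), (1,0), (1,1), (1,2)) is [[9, 9, -27, -9, -15, 23], [6, 6, -18, -6, 3, 24]].
There the 2×2 minor on rows i ∈ {0, 1}, columns (j,k) ∈ {(0,0), (1,1)} is det [[9, -15], [6, 3]] = 117 ≠ 0, so this unfolding has rank ≥ 2; CP rank is at least every unfolding rank, so rank(T) ≥ 2. (Flattening ranks never certify an upper bound on CP rank; for that we must actually write T with 2 rank-1 terms.)
Upper bound — finding two terms. Write S_k = T[:,:,k] for the frontal slices: S₀ = [[9, -9], [6, -6]], S₁ = [[9, -15], [6, 3]], S₂ = [[-27, 23], [-18, 24]].
If T = a₁ (x) b₁ (x) c₁ + a₂ (x) b₂ (x) c₂ then each S_k = c₁[k]·a₁b₁ᵀ + c₂[k]·a₂b₂ᵀ. S₀ and S₁ are linearly independent, so a₁b₁ᵀ and a₂b₂ᵀ must span the same plane of matrices: they are the rank-1 matrices of the form x·S₀ + y·S₁.
det(x·S₀ + y·S₁) is 117·xy + 117·y² = 117·(y)(x + y), vanishing at (x:y) = (1:0) and (1:-1).
M₁ = S₀ = [[9, -9], [6, -6]] = 3·[3, 2][1, -1]ᵀ and M₂ = S₀ − S₁ = [[0, 6], [0, -9]] = 3·[2, -3][0, 1]ᵀ, so take a₁ = [3, 2], b₁ = [1, -1], a₂ = [2, -3], b₂ = [0, 1].
Each slice is an integer combination of E₁ = a₁b₁ᵀ and E₂ = a₂b₂ᵀ: S₀ = 3·E₁, S₁ = 3·E₁ − 3·E₂, S₂ = −9·E₁ − 2·E₂; reading off coefficients, c₁ = [3, 3, -9] and c₂ = [0, -3, -2].
Hence T = [3, 2] (x) [1, -1] (x) [3, 3, -9] + [2, -3] (x) [0, 1] (x) [0, -3, -2], so rank(T) ≤ 2.
These bounds meet, so rank(T) = 2.
Check entry T[1,0,2] = -18: (2)·(1)·(-9) + (-3)·(0)·(-2) = -18.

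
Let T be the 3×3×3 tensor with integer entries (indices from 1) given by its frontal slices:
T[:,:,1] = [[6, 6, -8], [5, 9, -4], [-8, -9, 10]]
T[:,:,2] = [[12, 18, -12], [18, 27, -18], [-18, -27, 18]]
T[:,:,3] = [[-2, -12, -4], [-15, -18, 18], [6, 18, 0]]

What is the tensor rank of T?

2

Lower bound: in the mode-1 unfolding of T (rows indexed by i, columns by (j,k)) the 2×2 minor on rows i ∈ {1, 2}, columns (j,k) ∈ {(1,1), (1,2)} is det [[6, 12], [5, 18]] = 48 ≠ 0, so that unfolding has rank ≥ 2 and hence rank(T) ≥ 2 (CP rank is at least every unfolding rank, though it can be larger).
Upper bound: with S_k = T[:,:,k], the two rank-1 terms a₁b₁ᵀ, a₂b₂ᵀ are the rank-1 members of the pencil x·S₁ + y·S₂.
The 2×2 minor of x·S₁ + y·S₂ on rows {1,2}, columns {1,2} is 24·x² + 72·xy = 24·(x + 3·y)(x), vanishing at (x:y) = (3:-1) and (0:1).
M₁ = 3·S₁ − S₂ = [[6, 0, -12], [-3, 0, 6], [-6, 0, 12]] = 3·[2, -1, -2][1, 0, -2]ᵀ and M₂ = S₂ = [[12, 18, -12], [18, 27, -18], [-18, -27, 18]] = 3·[2, 3, -3][2, 3, -2]ᵀ, so take a₁ = [2, -1, -2], b₁ = [1, 0, -2], a₂ = [2, 3, -3], b₂ = [2, 3, -2].
Each slice is an integer combination of E₁ = a₁b₁ᵀ and E₂ = a₂b₂ᵀ: S₁ = E₁ + E₂, S₂ = 3·E₂, S₃ = 3·E₁ − 2·E₂; reading off coefficients, c₁ = [1, 0, 3] and c₂ = [1, 3, -2].
Hence T = [2, -1, -2] (x) [1, 0, -2] (x) [1, 0, 3] + [2, 3, -3] (x) [2, 3, -2] (x) [1, 3, -2], so rank(T) ≤ 2.
These bounds meet, so rank(T) = 2.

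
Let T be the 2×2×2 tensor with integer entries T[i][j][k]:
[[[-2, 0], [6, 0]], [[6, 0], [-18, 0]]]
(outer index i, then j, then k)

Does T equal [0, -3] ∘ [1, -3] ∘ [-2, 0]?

Reconstruct entry (0,0,0) from the claimed factors: Σₗ aₗ[0]bₗ[0]cₗ[0] = (0)·(1)·(-2) = 0, but T[0,0,0] = -2. The claim is false.

No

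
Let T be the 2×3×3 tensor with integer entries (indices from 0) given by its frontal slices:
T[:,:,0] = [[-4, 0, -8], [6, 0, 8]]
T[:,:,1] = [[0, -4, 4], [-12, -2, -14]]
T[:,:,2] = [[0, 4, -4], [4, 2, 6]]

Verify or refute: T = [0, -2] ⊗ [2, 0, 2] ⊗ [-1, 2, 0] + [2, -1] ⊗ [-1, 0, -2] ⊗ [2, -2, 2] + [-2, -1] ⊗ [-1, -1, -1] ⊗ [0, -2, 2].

Yes

Reconstruct entrywise from the claimed factors. For example, T[1,2,1] = -14 and Σₗ aₗ[1]bₗ[2]cₗ[1] = (-2)·(2)·(2) + (-1)·(-2)·(-2) + (-1)·(-1)·(-2) = -14; checking all 18 entries, every one matches. The claim holds.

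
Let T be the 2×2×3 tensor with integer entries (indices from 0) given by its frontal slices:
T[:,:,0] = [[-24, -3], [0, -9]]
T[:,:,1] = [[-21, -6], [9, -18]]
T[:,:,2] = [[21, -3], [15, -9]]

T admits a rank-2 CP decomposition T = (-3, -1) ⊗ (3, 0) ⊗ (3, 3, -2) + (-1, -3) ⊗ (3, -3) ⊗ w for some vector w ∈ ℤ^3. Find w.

Subtract the known terms from T to get the rank-1 residual R = (-1, -3) ⊗ (3, -3) ⊗ w, so R[i,j,k] = a[i]·b[j]·w[k]. Pick indices with nonzero a[0]·b[0] = (-1)·(3) = -3. Only the fibre through (0,0,·) is needed: R[0,0,:] = T[0,0,:] − Σₗ aₗ[0]bₗ[0]cₗ = [-24, -21, 21] − (-3)·(3)·(3, 3, -2) = [3, 6, 3]. Then w[k] = R[0,0,k] / -3 for each k, giving w = [3, 6, 3] / -3 = (-1, -2, -1).

w = (-1, -2, -1)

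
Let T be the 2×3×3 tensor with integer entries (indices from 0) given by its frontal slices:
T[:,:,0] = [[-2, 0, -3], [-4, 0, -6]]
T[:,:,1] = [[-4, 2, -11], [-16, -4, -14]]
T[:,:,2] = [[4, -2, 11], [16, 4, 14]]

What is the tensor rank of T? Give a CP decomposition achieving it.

Lower bound: the mode-3 unfolding of T (rows indexed by k, columns by (i,j) = (0,0), (0,1), (0,2), (1,0), (1,1), (1,2)) is [[-2, 0, -3, -4, 0, -6], [-4, 2, -11, -16, -4, -14], [4, -2, 11, 16, 4, 14]].
There the 2×2 minor on rows k ∈ {0, 1}, columns (i,j) ∈ {(0,0), (0,1)} is det [[-2, 0], [-4, 2]] = -4 ≠ 0, so this unfolding has rank ≥ 2; CP rank is at least every unfolding rank, so rank(T) ≥ 2. (Unfolding ranks only ever bound the CP rank from below — rank(T) can be strictly larger than all of them — so the matching upper bound has to come from an explicit 2-term decomposition.)
Upper bound — finding two terms. Write S_k = T[:,:,k] for the frontal slices: S₀ = [[-2, 0, -3], [-4, 0, -6]], S₁ = [[-4, 2, -11], [-16, -4, -14]], S₂ = [[4, -2, 11], [16, 4, 14]].
If T = a₁ (x) b₁ (x) c₁ + a₂ (x) b₂ (x) c₂ then each S_k = c₁[k]·a₁b₁ᵀ + c₂[k]·a₂b₂ᵀ. S₀ and S₁ are linearly independent, so a₁b₁ᵀ and a₂b₂ᵀ must span the same plane of matrices: they are the rank-1 matrices of the form x·S₀ + y·S₁.
The 2×2 minor of x·S₀ + y·S₁ on rows {0,1}, columns {0,1} is 16·xy + 48·y² = 16·(x + 3·y)(y), vanishing at (x:y) = (3:-1) and (1:0).
M₁ = 3·S₀ − S₁ = [[-2, -2, 2], [4, 4, -4]] = (-2)·[1, -2][1, 1, -1]ᵀ and M₂ = S₀ = [[-2, 0, -3], [-4, 0, -6]] = −[1, 2][2, 0, 3]ᵀ, so take a₁ = [1, -2], b₁ = [1, 1, -1], a₂ = [1, 2], b₂ = [2, 0, 3].
Each slice is an integer combination of E₁ = a₁b₁ᵀ and E₂ = a₂b₂ᵀ: S₀ = −E₂, S₁ = 2·E₁ − 3·E₂, S₂ = −2·E₁ + 3·E₂; reading off coefficients, c₁ = [0, 2, -2] and c₂ = [-1, -3, 3].
Hence T = [1, -2] (x) [1, 1, -1] (x) [0, 2, -2] + [1, 2] (x) [2, 0, 3] (x) [-1, -3, 3], so rank(T) ≤ 2.
These bounds meet, so rank(T) = 2.

rank(T) = 2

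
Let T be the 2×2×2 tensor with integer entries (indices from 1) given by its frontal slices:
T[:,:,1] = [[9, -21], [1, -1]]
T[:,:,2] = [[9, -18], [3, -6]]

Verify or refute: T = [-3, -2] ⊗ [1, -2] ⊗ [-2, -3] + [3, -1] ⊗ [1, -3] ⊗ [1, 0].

No

Reconstruct entry (2,1,1) from the claimed factors: Σₗ aₗ[2]bₗ[1]cₗ[1] = (-2)·(1)·(-2) + (-1)·(1)·(1) = 3, but T[2,1,1] = 1. The claim is false.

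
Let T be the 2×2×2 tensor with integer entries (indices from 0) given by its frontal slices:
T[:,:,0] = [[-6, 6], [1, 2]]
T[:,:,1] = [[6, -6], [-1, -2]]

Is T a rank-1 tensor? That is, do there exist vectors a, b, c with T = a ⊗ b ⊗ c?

The mode-1 unfolding of T (rows indexed by i, columns by (j,k) = (0,0), (0,1), (1,0), (1,1)) is [[-6, 6, 6, -6], [1, -1, 2, -2]].
There the 2×2 minor on rows i ∈ {0, 1}, columns (j,k) ∈ {(0,0), (1,0)} is det [[-6, 6], [1, 2]] = -18 ≠ 0, so this unfolding has rank ≥ 2; CP rank is at least every unfolding rank, so rank(T) ≥ 2.
In particular rank(T) ≥ 2 > 1, so T is not rank-1.

No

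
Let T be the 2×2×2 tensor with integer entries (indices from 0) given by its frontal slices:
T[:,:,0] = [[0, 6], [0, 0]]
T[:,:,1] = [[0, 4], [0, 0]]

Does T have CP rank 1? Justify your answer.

If T = a ⊗ b ⊗ c then every fibre of T is a multiple of the corresponding factor, so read the factors off the fibres through the nonzero entry T[0,1,0] = 6.
The mode-1 fibre T[:,1,0] = [6, 0] gives a = [1, 0] (primitive direction); the mode-2 fibre T[0,:,0] = [0, 6] gives b = [0, 1]; then c[k] = T[0,1,k] / (a[0]·b[1]) = [6, 4] / 1 = [6, 4].
Expanding [1, 0] ⊗ [0, 1] ⊗ [6, 4] reproduces all 8 entries of T, so T = [1, 0] ⊗ [0, 1] ⊗ [6, 4] and rank(T) ≤ 1.
Equivalently every frontal slice T[:,:,k] is c[k] times the rank-1 matrix [1, 0] ⊗ [0, 1]. So T has rank 1 (it is nonzero).

Yes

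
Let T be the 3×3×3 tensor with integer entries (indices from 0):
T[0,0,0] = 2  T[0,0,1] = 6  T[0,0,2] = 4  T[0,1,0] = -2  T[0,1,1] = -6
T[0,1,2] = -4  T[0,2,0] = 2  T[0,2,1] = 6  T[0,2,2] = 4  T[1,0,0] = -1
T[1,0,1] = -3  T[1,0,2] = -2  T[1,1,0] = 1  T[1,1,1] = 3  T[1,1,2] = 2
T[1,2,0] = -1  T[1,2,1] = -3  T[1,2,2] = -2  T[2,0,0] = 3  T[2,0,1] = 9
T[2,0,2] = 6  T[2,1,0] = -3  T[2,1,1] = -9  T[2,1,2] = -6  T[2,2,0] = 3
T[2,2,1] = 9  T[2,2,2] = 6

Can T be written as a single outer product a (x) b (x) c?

Yes

If T = a (x) b (x) c then every fibre of T is a multiple of the corresponding factor, so read the factors off the fibres through the nonzero entry T[0,0,0] = 2.
The mode-1 fibre T[:,0,0] = [2, -1, 3] gives a = [2, -1, 3] (primitive direction); the mode-2 fibre T[0,:,0] = [2, -2, 2] gives b = [1, -1, 1]; then c[k] = T[0,0,k] / (a[0]·b[0]) = [2, 6, 4] / 2 = [1, 3, 2].
Expanding [2, -1, 3] (x) [1, -1, 1] (x) [1, 3, 2] reproduces all 27 entries of T, so T = [2, -1, 3] (x) [1, -1, 1] (x) [1, 3, 2] and rank(T) ≤ 1.
Equivalently every frontal slice T[:,:,k] is c[k] times the rank-1 matrix [2, -1, 3] (x) [1, -1, 1]. So T has rank 1 (it is nonzero).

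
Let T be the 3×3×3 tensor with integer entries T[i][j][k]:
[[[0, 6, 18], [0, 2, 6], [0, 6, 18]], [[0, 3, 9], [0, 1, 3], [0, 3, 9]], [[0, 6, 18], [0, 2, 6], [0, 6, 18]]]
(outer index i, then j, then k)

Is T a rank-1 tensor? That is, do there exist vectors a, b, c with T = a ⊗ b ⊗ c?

If T = a ⊗ b ⊗ c then every fibre of T is a multiple of the corresponding factor, so read the factors off the fibres through the nonzero entry T[0,0,1] = 6.
The mode-1 fibre T[:,0,1] = [6, 3, 6] gives a = [2, 1, 2] (primitive direction); the mode-2 fibre T[0,:,1] = [6, 2, 6] gives b = [3, 1, 3]; then c[k] = T[0,0,k] / (a[0]·b[0]) = [0, 6, 18] / 6 = [0, 1, 3].
Expanding [2, 1, 2] ⊗ [3, 1, 3] ⊗ [0, 1, 3] reproduces all 27 entries of T, so T = [2, 1, 2] ⊗ [3, 1, 3] ⊗ [0, 1, 3] and rank(T) ≤ 1.
Equivalently every frontal slice T[:,:,k] is c[k] times the rank-1 matrix [2, 1, 2] ⊗ [3, 1, 3]. So T has rank 1 (it is nonzero).

Yes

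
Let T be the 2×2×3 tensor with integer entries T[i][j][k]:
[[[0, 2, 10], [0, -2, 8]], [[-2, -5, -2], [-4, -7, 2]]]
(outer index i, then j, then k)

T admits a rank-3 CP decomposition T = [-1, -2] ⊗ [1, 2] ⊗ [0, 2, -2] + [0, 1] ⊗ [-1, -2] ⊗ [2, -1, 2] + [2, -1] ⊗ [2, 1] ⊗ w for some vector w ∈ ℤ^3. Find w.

Subtract the known terms from T to get the rank-1 residual R = [2, -1] ⊗ [2, 1] ⊗ w, so R[i,j,k] = a[i]·b[j]·w[k]. Pick indices with nonzero a[0]·b[0] = (2)·(2) = 4. Only the fibre through (0,0,·) is needed: R[0,0,:] = T[0,0,:] − Σₗ aₗ[0]bₗ[0]cₗ = [0, 2, 10] − (-1)·(1)·[0, 2, -2] − (0)·(-1)·[2, -1, 2] = [0, 4, 8]. Then w[k] = R[0,0,k] / 4 for each k, giving w = [0, 4, 8] / 4 = [0, 1, 2].

w = [0, 1, 2]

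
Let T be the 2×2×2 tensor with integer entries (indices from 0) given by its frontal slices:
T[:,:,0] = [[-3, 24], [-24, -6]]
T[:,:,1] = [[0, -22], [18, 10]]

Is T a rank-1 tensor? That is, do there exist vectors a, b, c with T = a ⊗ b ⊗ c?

No

The mode-1 unfolding of T (rows indexed by i, columns by (j,k) = (0,0), (0,1), (1,0), (1,1)) is [[-3, 0, 24, -22], [-24, 18, -6, 10]].
There the 2×2 minor on rows i ∈ {0, 1}, columns (j,k) ∈ {(0,0), (0,1)} is det [[-3, 0], [-24, 18]] = -54 ≠ 0, so this unfolding has rank ≥ 2; CP rank is at least every unfolding rank, so rank(T) ≥ 2.
In particular rank(T) ≥ 2 > 1, so T is not rank-1.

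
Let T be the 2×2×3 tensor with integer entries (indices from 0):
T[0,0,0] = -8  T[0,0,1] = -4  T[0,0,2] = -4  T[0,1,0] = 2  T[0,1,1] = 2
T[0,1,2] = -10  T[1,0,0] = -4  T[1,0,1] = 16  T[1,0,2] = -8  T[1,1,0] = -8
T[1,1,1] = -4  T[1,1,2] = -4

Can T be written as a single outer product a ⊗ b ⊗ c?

No

The mode-3 unfolding of T (rows indexed by k, columns by (i,j) = (0,0), (0,1), (1,0), (1,1)) is [[-8, 2, -4, -8], [-4, 2, 16, -4], [-4, -10, -8, -4]].
There the 3×3 minor on rows k ∈ {0, 1, 2}, columns (i,j) ∈ {(0,0), (0,1), (1,0)} is det [[-8, 2, -4], [-4, 2, 16], [-4, -10, -8]] = -1536 ≠ 0, so this unfolding has rank ≥ 3; CP rank is at least every unfolding rank, so rank(T) ≥ 3.
In particular rank(T) ≥ 3 > 1, so T is not rank-1.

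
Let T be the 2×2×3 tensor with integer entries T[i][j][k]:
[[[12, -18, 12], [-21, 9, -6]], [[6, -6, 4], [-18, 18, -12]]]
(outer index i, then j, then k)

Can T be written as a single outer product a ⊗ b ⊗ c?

No

The mode-3 unfolding of T (rows indexed by k, columns by (i,j) = (0,0), (0,1), (1,0), (1,1)) is [[12, -21, 6, -18], [-18, 9, -6, 18], [12, -6, 4, -12]].
There the 2×2 minor on rows k ∈ {0, 1}, columns (i,j) ∈ {(0,0), (0,1)} is det [[12, -21], [-18, 9]] = -270 ≠ 0, so this unfolding has rank ≥ 2; CP rank is at least every unfolding rank, so rank(T) ≥ 2.
In particular rank(T) ≥ 2 > 1, so T is not rank-1.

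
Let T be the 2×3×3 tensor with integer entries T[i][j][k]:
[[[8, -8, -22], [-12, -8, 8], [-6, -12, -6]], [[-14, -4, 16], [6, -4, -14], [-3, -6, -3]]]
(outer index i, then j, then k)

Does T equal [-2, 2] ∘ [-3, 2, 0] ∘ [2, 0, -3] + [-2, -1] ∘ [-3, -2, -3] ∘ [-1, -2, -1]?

Reconstruct entry (0,0,0) from the claimed factors: Σₗ aₗ[0]bₗ[0]cₗ[0] = (-2)·(-3)·(2) + (-2)·(-3)·(-1) = 6, but T[0,0,0] = 8. The claim is false.

No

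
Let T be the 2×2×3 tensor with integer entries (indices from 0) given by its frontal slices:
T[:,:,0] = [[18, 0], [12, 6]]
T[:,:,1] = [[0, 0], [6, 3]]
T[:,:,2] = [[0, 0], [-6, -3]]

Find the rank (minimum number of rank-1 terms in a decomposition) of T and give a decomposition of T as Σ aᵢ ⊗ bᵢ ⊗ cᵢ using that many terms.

Lower bound: in the mode-1 unfolding of T (rows indexed by i, columns by (j,k)) the 2×2 minor on rows i ∈ {0, 1}, columns (j,k) ∈ {(0,0), (0,1)} is det [[18, 0], [12, 6]] = 108 ≠ 0, so that unfolding has rank ≥ 2 and hence rank(T) ≥ 2 (CP rank is at least every unfolding rank, though it can be larger).
Upper bound: with S_k = T[:,:,k], the two rank-1 terms a₁b₁ᵀ, a₂b₂ᵀ are the rank-1 members of the pencil x·S₀ + y·S₁.
det(x·S₀ + y·S₁) is 108·x² + 54·xy = 54·(2·x + y)(x), vanishing at (x:y) = (1:-2) and (0:1).
M₁ = S₀ − 2·S₁ = [[18, 0], [0, 0]] = 18·[1, 0][1, 0]ᵀ and M₂ = S₁ = [[0, 0], [6, 3]] = 3·[0, 1][2, 1]ᵀ, so take a₁ = [1, 0], b₁ = [1, 0], a₂ = [0, 1], b₂ = [2, 1].
Each slice is an integer combination of E₁ = a₁b₁ᵀ and E₂ = a₂b₂ᵀ: S₀ = 18·E₁ + 6·E₂, S₁ = 3·E₂, S₂ = −3·E₂; reading off coefficients, c₁ = [18, 0, 0] and c₂ = [6, 3, -3].
Hence T = [1, 0] ⊗ [1, 0] ⊗ [18, 0, 0] + [0, 1] ⊗ [2, 1] ⊗ [6, 3, -3], so rank(T) ≤ 2.
These bounds meet, so rank(T) = 2.

rank(T) = 2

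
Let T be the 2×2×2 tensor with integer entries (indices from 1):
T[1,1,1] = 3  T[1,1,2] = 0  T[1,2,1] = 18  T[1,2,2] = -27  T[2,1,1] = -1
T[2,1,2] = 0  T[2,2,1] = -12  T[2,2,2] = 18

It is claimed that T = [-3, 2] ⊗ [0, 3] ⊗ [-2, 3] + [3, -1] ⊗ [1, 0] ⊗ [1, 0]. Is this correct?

Reconstruct entrywise from the claimed factors. For example, T[2,2,2] = 18 and Σₗ aₗ[2]bₗ[2]cₗ[2] = (2)·(3)·(3) + (-1)·(0)·(0) = 18; checking all 8 entries, every one matches. The claim holds.

Yes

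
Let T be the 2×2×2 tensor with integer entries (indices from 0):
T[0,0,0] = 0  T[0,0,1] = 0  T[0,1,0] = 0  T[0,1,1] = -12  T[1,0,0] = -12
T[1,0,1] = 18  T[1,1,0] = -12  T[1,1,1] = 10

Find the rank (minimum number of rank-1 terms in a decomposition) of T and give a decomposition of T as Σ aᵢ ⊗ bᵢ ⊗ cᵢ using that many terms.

rank(T) = 2

Lower bound: the mode-3 unfolding of T (rows indexed by k, columns by (i,j) = (0,0), (0,1), (1,0), (1,1)) is [[0, 0, -12, -12], [0, -12, 18, 10]].
There the 2×2 minor on rows k ∈ {0, 1}, columns (i,j) ∈ {(0,1), (1,0)} is det [[0, -12], [-12, 18]] = -144 ≠ 0, so this unfolding has rank ≥ 2; CP rank is at least every unfolding rank, so rank(T) ≥ 2. (Unfolding ranks only ever bound the CP rank from below — rank(T) can be strictly larger than all of them — so the matching upper bound has to come from an explicit 2-term decomposition.)
Upper bound — finding two terms. Write S_k = T[:,:,k] for the frontal slices: S₀ = [[0, 0], [-12, -12]], S₁ = [[0, -12], [18, 10]].
If T = a₁ ⊗ b₁ ⊗ c₁ + a₂ ⊗ b₂ ⊗ c₂ then each S_k = c₁[k]·a₁b₁ᵀ + c₂[k]·a₂b₂ᵀ. S₀ and S₁ are linearly independent, so a₁b₁ᵀ and a₂b₂ᵀ must span the same plane of matrices: they are the rank-1 matrices of the form x·S₀ + y·S₁.
det(x·S₀ + y·S₁) is −144·xy + 216·y² = (-72)·(2·x − 3·y)(y), vanishing at (x:y) = (3:2) and (1:0).
M₁ = 3·S₀ + 2·S₁ = [[0, -24], [0, -16]] = (-8)·(3, 2)(0, 1)ᵀ and M₂ = S₀ = [[0, 0], [-12, -12]] = (-12)·(0, 1)(1, 1)ᵀ, so take a₁ = (3, 2), b₁ = (0, 1), a₂ = (0, 1), b₂ = (1, 1).
Each slice is an integer combination of E₁ = a₁b₁ᵀ and E₂ = a₂b₂ᵀ: S₀ = −12·E₂, S₁ = −4·E₁ + 18·E₂; reading off coefficients, c₁ = (0, -4) and c₂ = (-12, 18).
Hence T = (3, 2) ⊗ (0, 1) ⊗ (0, -4) + (0, 1) ⊗ (1, 1) ⊗ (-12, 18), so rank(T) ≤ 2.
These bounds meet, so rank(T) = 2.
Check entry T[0,0,0] = 0: (3)·(0)·(0) + (0)·(1)·(-12) = 0.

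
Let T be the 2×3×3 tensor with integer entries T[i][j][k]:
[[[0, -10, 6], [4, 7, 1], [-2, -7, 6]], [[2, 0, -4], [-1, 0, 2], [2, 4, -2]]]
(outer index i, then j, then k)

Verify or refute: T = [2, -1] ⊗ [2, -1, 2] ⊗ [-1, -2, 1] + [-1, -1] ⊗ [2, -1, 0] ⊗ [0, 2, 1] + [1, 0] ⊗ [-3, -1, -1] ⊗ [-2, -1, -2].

Reconstruct entry (0,0,0) from the claimed factors: Σₗ aₗ[0]bₗ[0]cₗ[0] = (2)·(2)·(-1) + (-1)·(2)·(0) + (1)·(-3)·(-2) = 2, but T[0,0,0] = 0. The claim is false.

No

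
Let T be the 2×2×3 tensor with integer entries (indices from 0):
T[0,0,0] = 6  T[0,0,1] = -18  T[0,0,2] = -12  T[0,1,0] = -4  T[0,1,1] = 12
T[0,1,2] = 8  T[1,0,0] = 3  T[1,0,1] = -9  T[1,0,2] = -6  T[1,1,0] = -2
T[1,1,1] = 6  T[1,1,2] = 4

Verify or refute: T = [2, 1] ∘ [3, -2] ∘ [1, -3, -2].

Reconstruct entrywise from the claimed factors. For example, T[0,1,0] = -4 and Σₗ aₗ[0]bₗ[1]cₗ[0] = (2)·(-2)·(1) = -4; checking all 12 entries, every one matches. The claim holds.

Yes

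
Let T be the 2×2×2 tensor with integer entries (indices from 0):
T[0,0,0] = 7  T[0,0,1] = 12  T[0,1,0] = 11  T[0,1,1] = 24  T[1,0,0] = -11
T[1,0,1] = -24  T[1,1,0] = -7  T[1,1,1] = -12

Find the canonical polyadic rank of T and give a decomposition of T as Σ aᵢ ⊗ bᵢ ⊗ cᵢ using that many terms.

rank(T) = 2

Lower bound: the mode-1 unfolding of T (rows indexed by i, columns by (j,k) = (0,0), (0,1), (1,0), (1,1)) is [[7, 12, 11, 24], [-11, -24, -7, -12]].
There the 2×2 minor on rows i ∈ {0, 1}, columns (j,k) ∈ {(0,0), (0,1)} is det [[7, 12], [-11, -24]] = -36 ≠ 0, so this unfolding has rank ≥ 2; CP rank is at least every unfolding rank, so rank(T) ≥ 2. (This is only a lower bound: in general the CP rank may exceed every unfolding rank, so we still need to exhibit 2 rank-1 terms summing to T.)
Upper bound — finding two terms. Write S_k = T[:,:,k] for the frontal slices: S₀ = [[7, 11], [-11, -7]], S₁ = [[12, 24], [-24, -12]].
If T = a₁ ⊗ b₁ ⊗ c₁ + a₂ ⊗ b₂ ⊗ c₂ then each S_k = c₁[k]·a₁b₁ᵀ + c₂[k]·a₂b₂ᵀ. S₀ and S₁ are linearly independent, so a₁b₁ᵀ and a₂b₂ᵀ must span the same plane of matrices: they are the rank-1 matrices of the form x·S₀ + y·S₁.
det(x·S₀ + y·S₁) is 72·x² + 360·xy + 432·y² = 72·(x + 3·y)(x + 2·y), vanishing at (x:y) = (3:-1) and (2:-1).
M₁ = 3·S₀ − S₁ = [[9, 9], [-9, -9]] = 9·(1, -1)(1, 1)ᵀ and M₂ = 2·S₀ − S₁ = [[2, -2], [2, -2]] = 2·(1, 1)(1, -1)ᵀ, so take a₁ = (1, -1), b₁ = (1, 1), a₂ = (1, 1), b₂ = (1, -1).
Each slice is an integer combination of E₁ = a₁b₁ᵀ and E₂ = a₂b₂ᵀ: S₀ = 9·E₁ − 2·E₂, S₁ = 18·E₁ − 6·E₂; reading off coefficients, c₁ = (9, 18) and c₂ = (-2, -6).
Hence T = (1, -1) ⊗ (1, 1) ⊗ (9, 18) + (1, 1) ⊗ (1, -1) ⊗ (-2, -6), so rank(T) ≤ 2.
These bounds meet, so rank(T) = 2.
Check entry T[1,0,1] = -24: (-1)·(1)·(18) + (1)·(1)·(-6) = -24.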